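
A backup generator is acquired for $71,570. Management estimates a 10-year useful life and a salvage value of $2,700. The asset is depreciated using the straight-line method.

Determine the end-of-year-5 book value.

$37,135

Depreciable base = $71,570 − $2,700 = $68,870.
Annual expense = $68,870 / 10 = $6,887.
End of year 1: book value $64,683.
End of year 2: book value $57,796.
End of year 3: book value $50,909.
End of year 4: book value $44,022.
End of year 5: book value $37,135.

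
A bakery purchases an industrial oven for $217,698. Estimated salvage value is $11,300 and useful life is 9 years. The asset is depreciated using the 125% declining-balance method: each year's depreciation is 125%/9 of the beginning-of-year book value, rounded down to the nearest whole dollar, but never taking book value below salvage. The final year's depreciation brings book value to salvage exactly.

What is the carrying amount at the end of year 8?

$65,818

Depreciable base = $217,698 − $11,300 = $206,398.
Year 1: ⌊$217,698 × 125%/9⌋ = $30,235. Book value $187,463.
Year 2: ⌊$187,463 × 125%/9⌋ = $26,036. Book value $161,427.
Year 3: ⌊$161,427 × 125%/9⌋ = $22,420. Book value $139,007.
Year 4: ⌊$139,007 × 125%/9⌋ = $19,306. Book value $119,701.
Year 5: ⌊$119,701 × 125%/9⌋ = $16,625. Book value $103,076.
Year 6: ⌊$103,076 × 125%/9⌋ = $14,316. Book value $88,760.
Year 7: ⌊$88,760 × 125%/9⌋ = $12,327. Book value $76,433.
Year 8: ⌊$76,433 × 125%/9⌋ = $10,615. Book value $65,818.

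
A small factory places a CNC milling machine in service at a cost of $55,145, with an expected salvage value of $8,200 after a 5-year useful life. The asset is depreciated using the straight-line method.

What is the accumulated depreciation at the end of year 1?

Depreciable base = $55,145 − $8,200 = $46,945.
Annual expense = $46,945 / 5 = $9,389.
End of year 1: book value $45,756.
Accumulated through year 1 = $55,145 − $45,756 = $9,389.

$9,389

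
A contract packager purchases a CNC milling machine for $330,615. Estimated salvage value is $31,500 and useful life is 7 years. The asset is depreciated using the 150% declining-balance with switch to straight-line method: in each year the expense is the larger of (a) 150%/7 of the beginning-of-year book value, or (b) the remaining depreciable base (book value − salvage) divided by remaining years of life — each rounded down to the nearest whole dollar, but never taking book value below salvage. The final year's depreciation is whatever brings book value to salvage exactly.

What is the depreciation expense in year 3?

$43,736

Depreciable base = $330,615 − $31,500 = $299,115.
Year 1: DB = ⌊$330,615 × 150%/7⌋ = $70,846; SL = ⌊$299,115/7⌋ = $42,730 → take DB $70,846. Book value $259,769.
Year 2: DB = ⌊$259,769 × 150%/7⌋ = $55,664; SL = ⌊$228,269/6⌋ = $38,044 → take DB $55,664. Book value $204,105.
Year 3: DB = ⌊$204,105 × 150%/7⌋ = $43,736; SL = ⌊$172,605/5⌋ = $34,521 → take DB $43,736. Book value $160,369.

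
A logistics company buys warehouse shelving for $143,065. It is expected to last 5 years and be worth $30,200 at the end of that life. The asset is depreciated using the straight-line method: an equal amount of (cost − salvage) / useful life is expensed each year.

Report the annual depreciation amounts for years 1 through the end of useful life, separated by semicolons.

Depreciable base = $143,065 − $30,200 = $112,865.
Annual expense = $112,865 / 5 = $22,573.
End of year 1: book value $120,492.
End of year 2: book value $97,919.
End of year 3: book value $75,346.
End of year 4: book value $52,773.
End of year 5: book value $30,200.

$22,573; $22,573; $22,573; $22,573; $22,573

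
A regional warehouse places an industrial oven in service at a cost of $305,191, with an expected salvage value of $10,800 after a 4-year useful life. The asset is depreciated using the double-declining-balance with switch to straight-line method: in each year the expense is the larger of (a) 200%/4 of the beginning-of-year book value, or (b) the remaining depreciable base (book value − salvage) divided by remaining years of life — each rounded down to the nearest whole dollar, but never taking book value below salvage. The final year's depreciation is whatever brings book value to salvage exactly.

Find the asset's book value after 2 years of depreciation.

$76,298

Depreciable base = $305,191 − $10,800 = $294,391.
Year 1: DB = ⌊$305,191 × 200%/4⌋ = $152,595; SL = ⌊$294,391/4⌋ = $73,597 → take DB $152,595. Book value $152,596.
Year 2: DB = ⌊$152,596 × 200%/4⌋ = $76,298; SL = ⌊$141,796/3⌋ = $47,265 → take DB $76,298. Book value $76,298.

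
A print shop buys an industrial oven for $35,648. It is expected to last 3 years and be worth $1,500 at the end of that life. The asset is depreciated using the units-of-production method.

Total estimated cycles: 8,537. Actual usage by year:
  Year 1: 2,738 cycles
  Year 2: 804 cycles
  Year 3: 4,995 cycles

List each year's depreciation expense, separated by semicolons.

$10,952; $3,216; $19,980

Depreciable base = $35,648 − $1,500 = $34,148.
Rate = $34,148 / 8,537 cycles = $4 per cycle.
Year 1: 2,738 × $4 = $10,952. Book value $24,696.
Year 2: 804 × $4 = $3,216. Book value $21,480.
Year 3: 4,995 × $4 = $19,980. Book value $1,500.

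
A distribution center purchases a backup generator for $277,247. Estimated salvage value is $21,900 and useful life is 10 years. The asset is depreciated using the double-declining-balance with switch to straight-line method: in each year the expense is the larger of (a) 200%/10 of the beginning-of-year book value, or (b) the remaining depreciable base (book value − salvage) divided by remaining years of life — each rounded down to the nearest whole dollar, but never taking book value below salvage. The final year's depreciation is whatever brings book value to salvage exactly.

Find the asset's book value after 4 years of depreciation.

$113,562

Depreciable base = $277,247 − $21,900 = $255,347.
Year 1: DB = ⌊$277,247 × 200%/10⌋ = $55,449; SL = ⌊$255,347/10⌋ = $25,534 → take DB $55,449. Book value $221,798.
Year 2: DB = ⌊$221,798 × 200%/10⌋ = $44,359; SL = ⌊$199,898/9⌋ = $22,210 → take DB $44,359. Book value $177,439.
Year 3: DB = ⌊$177,439 × 200%/10⌋ = $35,487; SL = ⌊$155,539/8⌋ = $19,442 → take DB $35,487. Book value $141,952.
Year 4: DB = ⌊$141,952 × 200%/10⌋ = $28,390; SL = ⌊$120,052/7⌋ = $17,150 → take DB $28,390. Book value $113,562.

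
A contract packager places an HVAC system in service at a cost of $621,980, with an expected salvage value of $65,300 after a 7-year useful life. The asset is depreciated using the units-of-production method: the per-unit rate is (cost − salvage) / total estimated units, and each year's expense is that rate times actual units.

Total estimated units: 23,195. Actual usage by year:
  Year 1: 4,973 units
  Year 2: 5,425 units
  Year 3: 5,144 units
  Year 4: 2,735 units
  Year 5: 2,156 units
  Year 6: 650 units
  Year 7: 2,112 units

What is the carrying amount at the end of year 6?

Depreciable base = $621,980 − $65,300 = $556,680.
Rate = $556,680 / 23,195 units = $24 per unit.
Year 1: 4,973 × $24 = $119,352. Book value $502,628.
Year 2: 5,425 × $24 = $130,200. Book value $372,428.
Year 3: 5,144 × $24 = $123,456. Book value $248,972.
Year 4: 2,735 × $24 = $65,640. Book value $183,332.
Year 5: 2,156 × $24 = $51,744. Book value $131,588.
Year 6: 650 × $24 = $15,600. Book value $115,988.

$115,988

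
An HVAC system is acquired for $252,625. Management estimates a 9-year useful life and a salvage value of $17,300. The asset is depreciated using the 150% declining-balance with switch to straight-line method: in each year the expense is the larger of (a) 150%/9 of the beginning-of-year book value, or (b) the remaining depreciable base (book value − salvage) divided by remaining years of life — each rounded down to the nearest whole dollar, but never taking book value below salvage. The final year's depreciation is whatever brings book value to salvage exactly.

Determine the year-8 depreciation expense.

Depreciable base = $252,625 − $17,300 = $235,325.
Year 1: DB = ⌊$252,625 × 150%/9⌋ = $42,104; SL = ⌊$235,325/9⌋ = $26,147 → take DB $42,104. Book value $210,521.
Year 2: DB = ⌊$210,521 × 150%/9⌋ = $35,086; SL = ⌊$193,221/8⌋ = $24,152 → take DB $35,086. Book value $175,435.
Year 3: DB = ⌊$175,435 × 150%/9⌋ = $29,239; SL = ⌊$158,135/7⌋ = $22,590 → take DB $29,239. Book value $146,196.
Year 4: DB = ⌊$146,196 × 150%/9⌋ = $24,366; SL = ⌊$128,896/6⌋ = $21,482 → take DB $24,366. Book value $121,830.
Year 5: DB = ⌊$121,830 × 150%/9⌋ = $20,305; SL = ⌊$104,530/5⌋ = $20,906 → take SL $20,906. Book value $100,924.
Year 6: DB = ⌊$100,924 × 150%/9⌋ = $16,820; SL = ⌊$83,624/4⌋ = $20,906 → take SL $20,906. Book value $80,018.
Year 7: DB = ⌊$80,018 × 150%/9⌋ = $13,336; SL = ⌊$62,718/3⌋ = $20,906 → take SL $20,906. Book value $59,112.
Year 8: DB = ⌊$59,112 × 150%/9⌋ = $9,852; SL = ⌊$41,812/2⌋ = $20,906 → take SL $20,906. Book value $38,206.

$20,906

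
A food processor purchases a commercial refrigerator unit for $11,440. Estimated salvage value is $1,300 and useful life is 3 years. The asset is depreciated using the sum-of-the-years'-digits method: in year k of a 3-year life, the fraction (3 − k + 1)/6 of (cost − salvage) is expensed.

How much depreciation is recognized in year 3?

$1,690

Depreciable base = $11,440 − $1,300 = $10,140.
Sum of the years' digits = 3+2+1 = 6.
Year 1: $10,140 × 3/6 = $5,070. Book value $6,370.
Year 2: $10,140 × 2/6 = $3,380. Book value $2,990.
Year 3: $10,140 × 1/6 = $1,690. Book value $1,300.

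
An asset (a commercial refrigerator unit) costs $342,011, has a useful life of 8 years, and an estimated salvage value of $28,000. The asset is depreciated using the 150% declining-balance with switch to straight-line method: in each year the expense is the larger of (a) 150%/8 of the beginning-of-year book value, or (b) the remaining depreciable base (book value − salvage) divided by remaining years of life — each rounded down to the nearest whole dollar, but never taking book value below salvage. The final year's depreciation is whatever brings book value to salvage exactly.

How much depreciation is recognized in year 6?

Depreciable base = $342,011 − $28,000 = $314,011.
Year 1: DB = ⌊$342,011 × 150%/8⌋ = $64,127; SL = ⌊$314,011/8⌋ = $39,251 → take DB $64,127. Book value $277,884.
Year 2: DB = ⌊$277,884 × 150%/8⌋ = $52,103; SL = ⌊$249,884/7⌋ = $35,697 → take DB $52,103. Book value $225,781.
Year 3: DB = ⌊$225,781 × 150%/8⌋ = $42,333; SL = ⌊$197,781/6⌋ = $32,963 → take DB $42,333. Book value $183,448.
Year 4: DB = ⌊$183,448 × 150%/8⌋ = $34,396; SL = ⌊$155,448/5⌋ = $31,089 → take DB $34,396. Book value $149,052.
Year 5: DB = ⌊$149,052 × 150%/8⌋ = $27,947; SL = ⌊$121,052/4⌋ = $30,263 → take SL $30,263. Book value $118,789.
Year 6: DB = ⌊$118,789 × 150%/8⌋ = $22,272; SL = ⌊$90,789/3⌋ = $30,263 → take SL $30,263. Book value $88,526.

$30,263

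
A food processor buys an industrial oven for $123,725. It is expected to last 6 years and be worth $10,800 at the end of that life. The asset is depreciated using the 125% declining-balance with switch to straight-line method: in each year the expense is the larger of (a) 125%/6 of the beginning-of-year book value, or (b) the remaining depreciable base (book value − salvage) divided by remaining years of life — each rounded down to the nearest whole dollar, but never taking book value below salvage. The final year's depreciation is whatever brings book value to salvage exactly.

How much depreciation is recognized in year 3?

$16,685

Depreciable base = $123,725 − $10,800 = $112,925.
Year 1: DB = ⌊$123,725 × 125%/6⌋ = $25,776; SL = ⌊$112,925/6⌋ = $18,820 → take DB $25,776. Book value $97,949.
Year 2: DB = ⌊$97,949 × 125%/6⌋ = $20,406; SL = ⌊$87,149/5⌋ = $17,429 → take DB $20,406. Book value $77,543.
Year 3: DB = ⌊$77,543 × 125%/6⌋ = $16,154; SL = ⌊$66,743/4⌋ = $16,685 → take SL $16,685. Book value $60,858.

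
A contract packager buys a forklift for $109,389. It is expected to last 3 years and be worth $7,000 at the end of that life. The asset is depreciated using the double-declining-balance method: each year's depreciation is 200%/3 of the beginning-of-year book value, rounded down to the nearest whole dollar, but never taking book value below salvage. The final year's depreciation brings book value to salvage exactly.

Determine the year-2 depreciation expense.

Depreciable base = $109,389 − $7,000 = $102,389.
Year 1: ⌊$109,389 × 200%/3⌋ = $72,926. Book value $36,463.
Year 2: ⌊$36,463 × 200%/3⌋ = $24,308. Book value $12,155.

$24,308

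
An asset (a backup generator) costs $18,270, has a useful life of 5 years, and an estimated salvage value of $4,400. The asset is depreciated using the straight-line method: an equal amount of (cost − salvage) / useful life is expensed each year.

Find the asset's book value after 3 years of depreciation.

Depreciable base = $18,270 − $4,400 = $13,870.
Annual expense = $13,870 / 5 = $2,774.
End of year 1: book value $15,496.
End of year 2: book value $12,722.
End of year 3: book value $9,948.

$9,948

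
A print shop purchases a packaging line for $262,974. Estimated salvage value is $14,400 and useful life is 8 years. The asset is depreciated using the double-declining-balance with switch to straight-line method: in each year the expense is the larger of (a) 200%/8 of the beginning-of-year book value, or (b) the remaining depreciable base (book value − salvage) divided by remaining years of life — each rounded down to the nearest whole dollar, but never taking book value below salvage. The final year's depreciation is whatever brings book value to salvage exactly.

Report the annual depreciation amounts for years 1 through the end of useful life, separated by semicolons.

$65,743; $49,307; $36,981; $27,735; $20,802; $16,002; $16,002; $16,002

Depreciable base = $262,974 − $14,400 = $248,574.
Year 1: DB = ⌊$262,974 × 200%/8⌋ = $65,743; SL = ⌊$248,574/8⌋ = $31,071 → take DB $65,743. Book value $197,231.
Year 2: DB = ⌊$197,231 × 200%/8⌋ = $49,307; SL = ⌊$182,831/7⌋ = $26,118 → take DB $49,307. Book value $147,924.
Year 3: DB = ⌊$147,924 × 200%/8⌋ = $36,981; SL = ⌊$133,524/6⌋ = $22,254 → take DB $36,981. Book value $110,943.
Year 4: DB = ⌊$110,943 × 200%/8⌋ = $27,735; SL = ⌊$96,543/5⌋ = $19,308 → take DB $27,735. Book value $83,208.
Year 5: DB = ⌊$83,208 × 200%/8⌋ = $20,802; SL = ⌊$68,808/4⌋ = $17,202 → take DB $20,802. Book value $62,406.
Year 6: DB = ⌊$62,406 × 200%/8⌋ = $15,601; SL = ⌊$48,006/3⌋ = $16,002 → take SL $16,002. Book value $46,404.
Year 7: DB = ⌊$46,404 × 200%/8⌋ = $11,601; SL = ⌊$32,004/2⌋ = $16,002 → take SL $16,002. Book value $30,402.
Year 8 (final): $30,402 − $14,400 = $16,002. Book value $14,400.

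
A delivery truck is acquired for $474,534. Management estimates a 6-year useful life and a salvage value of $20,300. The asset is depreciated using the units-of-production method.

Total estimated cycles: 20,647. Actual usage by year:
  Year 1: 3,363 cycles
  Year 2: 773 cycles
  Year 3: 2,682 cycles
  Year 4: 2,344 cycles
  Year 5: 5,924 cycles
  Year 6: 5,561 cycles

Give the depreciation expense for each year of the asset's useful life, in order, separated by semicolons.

$73,986; $17,006; $59,004; $51,568; $130,328; $122,342

Depreciable base = $474,534 − $20,300 = $454,234.
Rate = $454,234 / 20,647 cycles = $22 per cycle.
Year 1: 3,363 × $22 = $73,986. Book value $400,548.
Year 2: 773 × $22 = $17,006. Book value $383,542.
Year 3: 2,682 × $22 = $59,004. Book value $324,538.
Year 4: 2,344 × $22 = $51,568. Book value $272,970.
Year 5: 5,924 × $22 = $130,328. Book value $142,642.
Year 6: 5,561 × $22 = $122,342. Book value $20,300.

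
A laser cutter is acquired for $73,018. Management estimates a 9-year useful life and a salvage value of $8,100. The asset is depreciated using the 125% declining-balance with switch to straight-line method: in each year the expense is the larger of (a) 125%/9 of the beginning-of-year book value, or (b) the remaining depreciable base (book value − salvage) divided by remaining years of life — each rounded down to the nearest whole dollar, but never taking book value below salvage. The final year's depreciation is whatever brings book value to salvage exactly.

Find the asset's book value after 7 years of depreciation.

$20,920

Depreciable base = $73,018 − $8,100 = $64,918.
Year 1: DB = ⌊$73,018 × 125%/9⌋ = $10,141; SL = ⌊$64,918/9⌋ = $7,213 → take DB $10,141. Book value $62,877.
Year 2: DB = ⌊$62,877 × 125%/9⌋ = $8,732; SL = ⌊$54,777/8⌋ = $6,847 → take DB $8,732. Book value $54,145.
Year 3: DB = ⌊$54,145 × 125%/9⌋ = $7,520; SL = ⌊$46,045/7⌋ = $6,577 → take DB $7,520. Book value $46,625.
Year 4: DB = ⌊$46,625 × 125%/9⌋ = $6,475; SL = ⌊$38,525/6⌋ = $6,420 → take DB $6,475. Book value $40,150.
Year 5: DB = ⌊$40,150 × 125%/9⌋ = $5,576; SL = ⌊$32,050/5⌋ = $6,410 → take SL $6,410. Book value $33,740.
Year 6: DB = ⌊$33,740 × 125%/9⌋ = $4,686; SL = ⌊$25,640/4⌋ = $6,410 → take SL $6,410. Book value $27,330.
Year 7: DB = ⌊$27,330 × 125%/9⌋ = $3,795; SL = ⌊$19,230/3⌋ = $6,410 → take SL $6,410. Book value $20,920.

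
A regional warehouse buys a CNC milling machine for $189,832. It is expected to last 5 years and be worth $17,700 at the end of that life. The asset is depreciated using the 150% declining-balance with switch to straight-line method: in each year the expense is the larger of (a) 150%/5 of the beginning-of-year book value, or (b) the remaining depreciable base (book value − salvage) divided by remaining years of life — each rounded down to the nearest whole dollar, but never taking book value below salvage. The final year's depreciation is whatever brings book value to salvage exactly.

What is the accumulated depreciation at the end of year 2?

Depreciable base = $189,832 − $17,700 = $172,132.
Year 1: DB = ⌊$189,832 × 150%/5⌋ = $56,949; SL = ⌊$172,132/5⌋ = $34,426 → take DB $56,949. Book value $132,883.
Year 2: DB = ⌊$132,883 × 150%/5⌋ = $39,864; SL = ⌊$115,183/4⌋ = $28,795 → take DB $39,864. Book value $93,019.
Accumulated through year 2 = $189,832 − $93,019 = $96,813.

$96,813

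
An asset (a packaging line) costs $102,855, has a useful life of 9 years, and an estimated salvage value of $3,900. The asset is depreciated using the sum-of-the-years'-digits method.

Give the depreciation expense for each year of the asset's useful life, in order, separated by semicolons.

Depreciable base = $102,855 − $3,900 = $98,955.
Sum of the years' digits = 9+8+7+6+5+4+3+2+1 = 45.
Year 1: $98,955 × 9/45 = $19,791. Book value $83,064.
Year 2: $98,955 × 8/45 = $17,592. Book value $65,472.
Year 3: $98,955 × 7/45 = $15,393. Book value $50,079.
Year 4: $98,955 × 6/45 = $13,194. Book value $36,885.
Year 5: $98,955 × 5/45 = $10,995. Book value $25,890.
Year 6: $98,955 × 4/45 = $8,796. Book value $17,094.
Year 7: $98,955 × 3/45 = $6,597. Book value $10,497.
Year 8: $98,955 × 2/45 = $4,398. Book value $6,099.
Year 9: $98,955 × 1/45 = $2,199. Book value $3,900.

$19,791; $17,592; $15,393; $13,194; $10,995; $8,796; $6,597; $4,398; $2,199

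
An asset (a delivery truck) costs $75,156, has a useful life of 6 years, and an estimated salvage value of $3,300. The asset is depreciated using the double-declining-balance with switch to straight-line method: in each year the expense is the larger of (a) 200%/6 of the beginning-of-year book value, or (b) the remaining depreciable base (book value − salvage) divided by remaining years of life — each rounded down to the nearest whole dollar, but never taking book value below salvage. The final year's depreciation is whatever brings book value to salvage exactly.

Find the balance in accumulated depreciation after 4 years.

Depreciable base = $75,156 − $3,300 = $71,856.
Year 1: DB = ⌊$75,156 × 200%/6⌋ = $25,052; SL = ⌊$71,856/6⌋ = $11,976 → take DB $25,052. Book value $50,104.
Year 2: DB = ⌊$50,104 × 200%/6⌋ = $16,701; SL = ⌊$46,804/5⌋ = $9,360 → take DB $16,701. Book value $33,403.
Year 3: DB = ⌊$33,403 × 200%/6⌋ = $11,134; SL = ⌊$30,103/4⌋ = $7,525 → take DB $11,134. Book value $22,269.
Year 4: DB = ⌊$22,269 × 200%/6⌋ = $7,423; SL = ⌊$18,969/3⌋ = $6,323 → take DB $7,423. Book value $14,846.
Accumulated through year 4 = $75,156 − $14,846 = $60,310.

$60,310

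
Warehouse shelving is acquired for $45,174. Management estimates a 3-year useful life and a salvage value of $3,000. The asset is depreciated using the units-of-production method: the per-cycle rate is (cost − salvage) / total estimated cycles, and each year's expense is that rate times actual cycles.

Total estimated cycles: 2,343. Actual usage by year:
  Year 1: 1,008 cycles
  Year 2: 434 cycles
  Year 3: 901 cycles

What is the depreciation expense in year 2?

Depreciable base = $45,174 − $3,000 = $42,174.
Rate = $42,174 / 2,343 cycles = $18 per cycle.
Year 1: 1,008 × $18 = $18,144. Book value $27,030.
Year 2: 434 × $18 = $7,812. Book value $19,218.

$7,812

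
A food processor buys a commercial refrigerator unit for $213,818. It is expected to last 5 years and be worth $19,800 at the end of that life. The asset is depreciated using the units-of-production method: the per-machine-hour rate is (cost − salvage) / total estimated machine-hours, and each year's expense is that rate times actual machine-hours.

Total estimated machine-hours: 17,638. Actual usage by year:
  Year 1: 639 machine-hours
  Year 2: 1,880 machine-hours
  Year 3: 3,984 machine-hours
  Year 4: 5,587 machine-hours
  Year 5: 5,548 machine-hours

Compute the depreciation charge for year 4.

$61,457

Depreciable base = $213,818 − $19,800 = $194,018.
Rate = $194,018 / 17,638 machine-hours = $11 per machine-hour.
Year 1: 639 × $11 = $7,029. Book value $206,789.
Year 2: 1,880 × $11 = $20,680. Book value $186,109.
Year 3: 3,984 × $11 = $43,824. Book value $142,285.
Year 4: 5,587 × $11 = $61,457. Book value $80,828.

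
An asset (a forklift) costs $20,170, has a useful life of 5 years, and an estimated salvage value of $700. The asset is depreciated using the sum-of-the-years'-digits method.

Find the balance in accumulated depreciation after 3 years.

Depreciable base = $20,170 − $700 = $19,470.
Sum of the years' digits = 5+4+3+2+1 = 15.
Year 1: $19,470 × 5/15 = $6,490. Book value $13,680.
Year 2: $19,470 × 4/15 = $5,192. Book value $8,488.
Year 3: $19,470 × 3/15 = $3,894. Book value $4,594.
Accumulated through year 3 = $20,170 − $4,594 = $15,576.

$15,576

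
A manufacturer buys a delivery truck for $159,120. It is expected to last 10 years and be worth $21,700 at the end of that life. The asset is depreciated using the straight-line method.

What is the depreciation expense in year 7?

$13,742

Depreciable base = $159,120 − $21,700 = $137,420.
Annual expense = $137,420 / 10 = $13,742.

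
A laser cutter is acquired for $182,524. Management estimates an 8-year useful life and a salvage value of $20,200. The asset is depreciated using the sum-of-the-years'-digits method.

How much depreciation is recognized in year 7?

Depreciable base = $182,524 − $20,200 = $162,324.
Sum of the years' digits = 8+7+6+5+4+3+2+1 = 36.
Year 1: $162,324 × 8/36 = $36,072. Book value $146,452.
Year 2: $162,324 × 7/36 = $31,563. Book value $114,889.
Year 3: $162,324 × 6/36 = $27,054. Book value $87,835.
Year 4: $162,324 × 5/36 = $22,545. Book value $65,290.
Year 5: $162,324 × 4/36 = $18,036. Book value $47,254.
Year 6: $162,324 × 3/36 = $13,527. Book value $33,727.
Year 7: $162,324 × 2/36 = $9,018. Book value $24,709.

$9,018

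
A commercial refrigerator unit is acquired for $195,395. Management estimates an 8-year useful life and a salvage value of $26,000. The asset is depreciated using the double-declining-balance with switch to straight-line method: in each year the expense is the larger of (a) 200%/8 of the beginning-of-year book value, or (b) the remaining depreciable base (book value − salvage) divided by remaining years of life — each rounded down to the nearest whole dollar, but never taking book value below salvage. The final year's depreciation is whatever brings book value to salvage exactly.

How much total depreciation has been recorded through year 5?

$149,025

Depreciable base = $195,395 − $26,000 = $169,395.
Year 1: DB = ⌊$195,395 × 200%/8⌋ = $48,848; SL = ⌊$169,395/8⌋ = $21,174 → take DB $48,848. Book value $146,547.
Year 2: DB = ⌊$146,547 × 200%/8⌋ = $36,636; SL = ⌊$120,547/7⌋ = $17,221 → take DB $36,636. Book value $109,911.
Year 3: DB = ⌊$109,911 × 200%/8⌋ = $27,477; SL = ⌊$83,911/6⌋ = $13,985 → take DB $27,477. Book value $82,434.
Year 4: DB = ⌊$82,434 × 200%/8⌋ = $20,608; SL = ⌊$56,434/5⌋ = $11,286 → take DB $20,608. Book value $61,826.
Year 5: DB = ⌊$61,826 × 200%/8⌋ = $15,456; SL = ⌊$35,826/4⌋ = $8,956 → take DB $15,456. Book value $46,370.
Accumulated through year 5 = $195,395 − $46,370 = $149,025.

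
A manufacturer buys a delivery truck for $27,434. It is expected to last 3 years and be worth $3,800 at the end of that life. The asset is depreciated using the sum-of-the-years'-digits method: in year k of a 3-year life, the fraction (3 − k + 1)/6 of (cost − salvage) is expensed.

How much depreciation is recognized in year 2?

Depreciable base = $27,434 − $3,800 = $23,634.
Sum of the years' digits = 3+2+1 = 6.
Year 1: $23,634 × 3/6 = $11,817. Book value $15,617.
Year 2: $23,634 × 2/6 = $7,878. Book value $7,739.

$7,878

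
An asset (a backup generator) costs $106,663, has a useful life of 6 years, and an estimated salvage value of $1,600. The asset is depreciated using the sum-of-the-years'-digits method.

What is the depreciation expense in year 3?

Depreciable base = $106,663 − $1,600 = $105,063.
Sum of the years' digits = 6+5+4+3+2+1 = 21.
Year 1: $105,063 × 6/21 = $30,018. Book value $76,645.
Year 2: $105,063 × 5/21 = $25,015. Book value $51,630.
Year 3: $105,063 × 4/21 = $20,012. Book value $31,618.

$20,012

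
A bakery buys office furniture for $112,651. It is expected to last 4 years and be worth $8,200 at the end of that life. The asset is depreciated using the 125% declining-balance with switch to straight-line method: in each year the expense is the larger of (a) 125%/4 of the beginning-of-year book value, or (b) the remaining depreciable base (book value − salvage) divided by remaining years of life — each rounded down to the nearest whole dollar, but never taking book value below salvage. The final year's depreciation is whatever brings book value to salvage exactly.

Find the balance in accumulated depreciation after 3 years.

Depreciable base = $112,651 − $8,200 = $104,451.
Year 1: DB = ⌊$112,651 × 125%/4⌋ = $35,203; SL = ⌊$104,451/4⌋ = $26,112 → take DB $35,203. Book value $77,448.
Year 2: DB = ⌊$77,448 × 125%/4⌋ = $24,202; SL = ⌊$69,248/3⌋ = $23,082 → take DB $24,202. Book value $53,246.
Year 3: DB = ⌊$53,246 × 125%/4⌋ = $16,639; SL = ⌊$45,046/2⌋ = $22,523 → take SL $22,523. Book value $30,723.
Accumulated through year 3 = $112,651 − $30,723 = $81,928.

$81,928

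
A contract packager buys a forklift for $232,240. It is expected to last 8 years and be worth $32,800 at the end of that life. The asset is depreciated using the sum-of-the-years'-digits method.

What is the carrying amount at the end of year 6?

Depreciable base = $232,240 − $32,800 = $199,440.
Sum of the years' digits = 8+7+6+5+4+3+2+1 = 36.
Year 1: $199,440 × 8/36 = $44,320. Book value $187,920.
Year 2: $199,440 × 7/36 = $38,780. Book value $149,140.
Year 3: $199,440 × 6/36 = $33,240. Book value $115,900.
Year 4: $199,440 × 5/36 = $27,700. Book value $88,200.
Year 5: $199,440 × 4/36 = $22,160. Book value $66,040.
Year 6: $199,440 × 3/36 = $16,620. Book value $49,420.

$49,420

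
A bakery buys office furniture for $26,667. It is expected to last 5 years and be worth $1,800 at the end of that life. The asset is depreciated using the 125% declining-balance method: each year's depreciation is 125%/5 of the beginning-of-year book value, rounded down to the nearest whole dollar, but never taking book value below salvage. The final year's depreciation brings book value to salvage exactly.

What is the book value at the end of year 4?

Depreciable base = $26,667 − $1,800 = $24,867.
Year 1: ⌊$26,667 × 125%/5⌋ = $6,666. Book value $20,001.
Year 2: ⌊$20,001 × 125%/5⌋ = $5,000. Book value $15,001.
Year 3: ⌊$15,001 × 125%/5⌋ = $3,750. Book value $11,251.
Year 4: ⌊$11,251 × 125%/5⌋ = $2,812. Book value $8,439.

$8,439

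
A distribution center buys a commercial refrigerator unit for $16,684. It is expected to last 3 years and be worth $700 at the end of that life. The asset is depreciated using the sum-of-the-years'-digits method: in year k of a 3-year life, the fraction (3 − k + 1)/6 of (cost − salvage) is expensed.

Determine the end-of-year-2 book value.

Depreciable base = $16,684 − $700 = $15,984.
Sum of the years' digits = 3+2+1 = 6.
Year 1: $15,984 × 3/6 = $7,992. Book value $8,692.
Year 2: $15,984 × 2/6 = $5,328. Book value $3,364.

$3,364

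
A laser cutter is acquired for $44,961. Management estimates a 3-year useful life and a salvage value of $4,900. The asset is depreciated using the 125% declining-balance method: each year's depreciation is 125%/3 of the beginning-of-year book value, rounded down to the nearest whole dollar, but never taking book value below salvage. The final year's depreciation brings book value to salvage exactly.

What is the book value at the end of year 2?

Depreciable base = $44,961 − $4,900 = $40,061.
Year 1: ⌊$44,961 × 125%/3⌋ = $18,733. Book value $26,228.
Year 2: ⌊$26,228 × 125%/3⌋ = $10,928. Book value $15,300.

$15,300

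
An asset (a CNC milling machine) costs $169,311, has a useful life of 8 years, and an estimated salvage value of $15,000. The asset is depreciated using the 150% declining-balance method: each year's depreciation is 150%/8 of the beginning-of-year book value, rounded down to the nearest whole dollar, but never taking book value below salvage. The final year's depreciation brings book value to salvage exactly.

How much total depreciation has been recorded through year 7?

$129,732

Depreciable base = $169,311 − $15,000 = $154,311.
Year 1: ⌊$169,311 × 150%/8⌋ = $31,745. Book value $137,566.
Year 2: ⌊$137,566 × 150%/8⌋ = $25,793. Book value $111,773.
Year 3: ⌊$111,773 × 150%/8⌋ = $20,957. Book value $90,816.
Year 4: ⌊$90,816 × 150%/8⌋ = $17,028. Book value $73,788.
Year 5: ⌊$73,788 × 150%/8⌋ = $13,835. Book value $59,953.
Year 6: ⌊$59,953 × 150%/8⌋ = $11,241. Book value $48,712.
Year 7: ⌊$48,712 × 150%/8⌋ = $9,133. Book value $39,579.
Accumulated through year 7 = $169,311 − $39,579 = $129,732.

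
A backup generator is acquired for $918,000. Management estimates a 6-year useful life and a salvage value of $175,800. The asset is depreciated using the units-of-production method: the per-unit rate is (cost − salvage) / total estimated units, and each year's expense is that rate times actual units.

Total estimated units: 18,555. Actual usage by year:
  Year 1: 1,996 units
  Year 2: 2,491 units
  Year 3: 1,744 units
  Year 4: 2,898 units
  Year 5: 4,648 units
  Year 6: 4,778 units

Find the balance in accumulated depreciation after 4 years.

$365,160

Depreciable base = $918,000 − $175,800 = $742,200.
Rate = $742,200 / 18,555 units = $40 per unit.
Year 1: 1,996 × $40 = $79,840. Book value $838,160.
Year 2: 2,491 × $40 = $99,640. Book value $738,520.
Year 3: 1,744 × $40 = $69,760. Book value $668,760.
Year 4: 2,898 × $40 = $115,920. Book value $552,840.
Accumulated through year 4 = $918,000 − $552,840 = $365,160.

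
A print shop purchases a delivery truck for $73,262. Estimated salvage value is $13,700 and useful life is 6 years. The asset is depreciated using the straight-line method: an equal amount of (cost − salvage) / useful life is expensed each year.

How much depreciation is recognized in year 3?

Depreciable base = $73,262 − $13,700 = $59,562.
Annual expense = $59,562 / 6 = $9,927.

$9,927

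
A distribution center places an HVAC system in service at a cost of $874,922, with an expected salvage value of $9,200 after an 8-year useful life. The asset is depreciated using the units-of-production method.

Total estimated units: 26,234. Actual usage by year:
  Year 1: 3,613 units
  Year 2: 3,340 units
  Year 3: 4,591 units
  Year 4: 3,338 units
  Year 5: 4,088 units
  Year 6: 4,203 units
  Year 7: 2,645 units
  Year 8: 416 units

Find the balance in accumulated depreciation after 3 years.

Depreciable base = $874,922 − $9,200 = $865,722.
Rate = $865,722 / 26,234 units = $33 per unit.
Year 1: 3,613 × $33 = $119,229. Book value $755,693.
Year 2: 3,340 × $33 = $110,220. Book value $645,473.
Year 3: 4,591 × $33 = $151,503. Book value $493,970.
Accumulated through year 3 = $874,922 − $493,970 = $380,952.

$380,952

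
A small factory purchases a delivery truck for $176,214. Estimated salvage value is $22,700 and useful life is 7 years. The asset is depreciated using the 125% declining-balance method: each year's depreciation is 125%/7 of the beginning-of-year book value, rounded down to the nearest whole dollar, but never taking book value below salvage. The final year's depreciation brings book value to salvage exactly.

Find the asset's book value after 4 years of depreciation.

$80,229

Depreciable base = $176,214 − $22,700 = $153,514.
Year 1: ⌊$176,214 × 125%/7⌋ = $31,466. Book value $144,748.
Year 2: ⌊$144,748 × 125%/7⌋ = $25,847. Book value $118,901.
Year 3: ⌊$118,901 × 125%/7⌋ = $21,232. Book value $97,669.
Year 4: ⌊$97,669 × 125%/7⌋ = $17,440. Book value $80,229.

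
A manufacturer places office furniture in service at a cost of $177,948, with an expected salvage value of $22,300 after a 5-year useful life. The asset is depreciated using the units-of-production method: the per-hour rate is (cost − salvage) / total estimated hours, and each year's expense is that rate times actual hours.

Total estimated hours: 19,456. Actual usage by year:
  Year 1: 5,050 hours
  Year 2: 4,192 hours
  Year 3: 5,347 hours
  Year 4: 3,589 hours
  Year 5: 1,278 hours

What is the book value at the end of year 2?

$104,012

Depreciable base = $177,948 − $22,300 = $155,648.
Rate = $155,648 / 19,456 hours = $8 per hour.
Year 1: 5,050 × $8 = $40,400. Book value $137,548.
Year 2: 4,192 × $8 = $33,536. Book value $104,012.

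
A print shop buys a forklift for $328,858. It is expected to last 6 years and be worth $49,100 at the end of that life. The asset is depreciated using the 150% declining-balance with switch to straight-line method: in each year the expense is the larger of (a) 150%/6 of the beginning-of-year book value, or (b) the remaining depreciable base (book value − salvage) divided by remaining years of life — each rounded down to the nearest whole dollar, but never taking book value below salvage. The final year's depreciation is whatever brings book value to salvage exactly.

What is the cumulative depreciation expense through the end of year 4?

Depreciable base = $328,858 − $49,100 = $279,758.
Year 1: DB = ⌊$328,858 × 150%/6⌋ = $82,214; SL = ⌊$279,758/6⌋ = $46,626 → take DB $82,214. Book value $246,644.
Year 2: DB = ⌊$246,644 × 150%/6⌋ = $61,661; SL = ⌊$197,544/5⌋ = $39,508 → take DB $61,661. Book value $184,983.
Year 3: DB = ⌊$184,983 × 150%/6⌋ = $46,245; SL = ⌊$135,883/4⌋ = $33,970 → take DB $46,245. Book value $138,738.
Year 4: DB = ⌊$138,738 × 150%/6⌋ = $34,684; SL = ⌊$89,638/3⌋ = $29,879 → take DB $34,684. Book value $104,054.
Accumulated through year 4 = $328,858 − $104,054 = $224,804.

$224,804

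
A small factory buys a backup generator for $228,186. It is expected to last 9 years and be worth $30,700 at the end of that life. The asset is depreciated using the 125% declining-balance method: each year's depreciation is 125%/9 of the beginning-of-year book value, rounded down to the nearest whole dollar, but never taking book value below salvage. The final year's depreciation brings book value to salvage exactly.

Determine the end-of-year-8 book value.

Depreciable base = $228,186 − $30,700 = $197,486.
Year 1: ⌊$228,186 × 125%/9⌋ = $31,692. Book value $196,494.
Year 2: ⌊$196,494 × 125%/9⌋ = $27,290. Book value $169,204.
Year 3: ⌊$169,204 × 125%/9⌋ = $23,500. Book value $145,704.
Year 4: ⌊$145,704 × 125%/9⌋ = $20,236. Book value $125,468.
Year 5: ⌊$125,468 × 125%/9⌋ = $17,426. Book value $108,042.
Year 6: ⌊$108,042 × 125%/9⌋ = $15,005. Book value $93,037.
Year 7: ⌊$93,037 × 125%/9⌋ = $12,921. Book value $80,116.
Year 8: ⌊$80,116 × 125%/9⌋ = $11,127. Book value $68,989.

$68,989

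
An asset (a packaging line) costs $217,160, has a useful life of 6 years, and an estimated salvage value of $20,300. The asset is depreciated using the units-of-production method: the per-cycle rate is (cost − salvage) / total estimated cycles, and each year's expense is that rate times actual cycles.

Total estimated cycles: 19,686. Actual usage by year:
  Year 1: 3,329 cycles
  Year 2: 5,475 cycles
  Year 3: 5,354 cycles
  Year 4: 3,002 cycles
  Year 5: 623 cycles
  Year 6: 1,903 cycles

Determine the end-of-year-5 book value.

$39,330

Depreciable base = $217,160 − $20,300 = $196,860.
Rate = $196,860 / 19,686 cycles = $10 per cycle.
Year 1: 3,329 × $10 = $33,290. Book value $183,870.
Year 2: 5,475 × $10 = $54,750. Book value $129,120.
Year 3: 5,354 × $10 = $53,540. Book value $75,580.
Year 4: 3,002 × $10 = $30,020. Book value $45,560.
Year 5: 623 × $10 = $6,230. Book value $39,330.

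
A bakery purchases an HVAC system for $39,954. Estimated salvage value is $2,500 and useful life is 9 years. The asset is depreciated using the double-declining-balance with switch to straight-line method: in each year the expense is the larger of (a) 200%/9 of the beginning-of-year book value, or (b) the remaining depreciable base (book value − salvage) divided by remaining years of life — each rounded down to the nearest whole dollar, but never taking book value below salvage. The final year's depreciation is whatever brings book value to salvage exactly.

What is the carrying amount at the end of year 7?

Depreciable base = $39,954 − $2,500 = $37,454.
Year 1: DB = ⌊$39,954 × 200%/9⌋ = $8,878; SL = ⌊$37,454/9⌋ = $4,161 → take DB $8,878. Book value $31,076.
Year 2: DB = ⌊$31,076 × 200%/9⌋ = $6,905; SL = ⌊$28,576/8⌋ = $3,572 → take DB $6,905. Book value $24,171.
Year 3: DB = ⌊$24,171 × 200%/9⌋ = $5,371; SL = ⌊$21,671/7⌋ = $3,095 → take DB $5,371. Book value $18,800.
Year 4: DB = ⌊$18,800 × 200%/9⌋ = $4,177; SL = ⌊$16,300/6⌋ = $2,716 → take DB $4,177. Book value $14,623.
Year 5: DB = ⌊$14,623 × 200%/9⌋ = $3,249; SL = ⌊$12,123/5⌋ = $2,424 → take DB $3,249. Book value $11,374.
Year 6: DB = ⌊$11,374 × 200%/9⌋ = $2,527; SL = ⌊$8,874/4⌋ = $2,218 → take DB $2,527. Book value $8,847.
Year 7: DB = ⌊$8,847 × 200%/9⌋ = $1,966; SL = ⌊$6,347/3⌋ = $2,115 → take SL $2,115. Book value $6,732.

$6,732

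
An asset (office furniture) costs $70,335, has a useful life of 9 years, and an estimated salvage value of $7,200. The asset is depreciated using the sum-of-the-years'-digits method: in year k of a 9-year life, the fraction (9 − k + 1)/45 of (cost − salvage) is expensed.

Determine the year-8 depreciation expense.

Depreciable base = $70,335 − $7,200 = $63,135.
Sum of the years' digits = 9+8+7+6+5+4+3+2+1 = 45.
Year 1: $63,135 × 9/45 = $12,627. Book value $57,708.
Year 2: $63,135 × 8/45 = $11,224. Book value $46,484.
Year 3: $63,135 × 7/45 = $9,821. Book value $36,663.
Year 4: $63,135 × 6/45 = $8,418. Book value $28,245.
Year 5: $63,135 × 5/45 = $7,015. Book value $21,230.
Year 6: $63,135 × 4/45 = $5,612. Book value $15,618.
Year 7: $63,135 × 3/45 = $4,209. Book value $11,409.
Year 8: $63,135 × 2/45 = $2,806. Book value $8,603.

$2,806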